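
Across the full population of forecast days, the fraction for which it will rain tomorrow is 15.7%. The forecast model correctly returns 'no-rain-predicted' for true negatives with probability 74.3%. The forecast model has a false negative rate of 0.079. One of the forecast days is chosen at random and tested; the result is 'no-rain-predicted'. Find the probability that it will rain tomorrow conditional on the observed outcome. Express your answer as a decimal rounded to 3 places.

Let H be the event that it will rain tomorrow. P(H) = 0.157, so P(¬H) = 0.843. With E the 'no-rain-predicted' result, P(E|H) = 0.079 and P(E|¬H) = 0.743.
P(E) = 0.079·0.157 + 0.743·0.843 = 0.012403 + 0.62635 = 0.63875.
By Bayes' theorem, P(H|E) = 0.012403 / 0.63875 = 0.019.

P(H | E) ≈ 0.019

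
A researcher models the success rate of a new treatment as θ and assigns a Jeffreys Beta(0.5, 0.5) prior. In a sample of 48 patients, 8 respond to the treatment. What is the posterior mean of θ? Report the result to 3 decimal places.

Posterior mean ≈ 0.173

The binomial likelihood is conjugate to the Beta prior: with 8 successes and 40 failures, the posterior is Beta(0.5+8, 0.5+40) = Beta(8.5, 40.5).
Posterior mean = α/(α+β) = 8.5/49 = 0.173.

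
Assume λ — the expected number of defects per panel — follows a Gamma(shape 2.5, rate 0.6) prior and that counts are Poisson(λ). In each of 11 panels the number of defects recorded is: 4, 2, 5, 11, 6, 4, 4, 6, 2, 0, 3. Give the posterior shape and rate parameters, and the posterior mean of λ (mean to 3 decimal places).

Total count ∑xᵢ = 47 over n = 11 panels.
Gamma is conjugate to the Poisson likelihood: posterior is Gamma(shape = 2.5+47 = 49.5, rate = 0.6+11 = 11.6).
Posterior mean = shape/rate = 49.5/11.6 = 4.267.

Posterior: Gamma(shape=49.5, rate=11.6); mean ≈ 4.267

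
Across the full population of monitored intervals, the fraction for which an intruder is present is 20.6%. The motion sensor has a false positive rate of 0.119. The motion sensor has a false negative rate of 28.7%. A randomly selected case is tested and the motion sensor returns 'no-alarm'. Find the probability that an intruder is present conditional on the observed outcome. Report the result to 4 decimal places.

P(H | E) ≈ 0.0779

Let H be the event that an intruder is present. P(H) = 0.206, so P(¬H) = 0.794. With E the 'no-alarm' result, P(E|H) = 0.287 and P(E|¬H) = 0.881.
P(E) = 0.287·0.206 + 0.881·0.794 = 0.059122 + 0.69951 = 0.75864.
By Bayes' theorem, P(H|E) = 0.059122 / 0.75864 = 0.0779.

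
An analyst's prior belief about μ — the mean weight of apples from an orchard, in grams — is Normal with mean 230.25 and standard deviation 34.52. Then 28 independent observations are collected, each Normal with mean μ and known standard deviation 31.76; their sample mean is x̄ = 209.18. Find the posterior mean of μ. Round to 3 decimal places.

Posterior mean ≈ 209.798

Prior precision 1/τ₀² = 1/34.52² = 0.00083919; data precision n/σ² = 28/31.76² = 0.0277586.
Posterior precision = 0.00083919 + 0.0277586 = 0.0285978.
Posterior mean = (0.00083919·230.25 + 0.0277586·209.18) / 0.0285978 = 209.798.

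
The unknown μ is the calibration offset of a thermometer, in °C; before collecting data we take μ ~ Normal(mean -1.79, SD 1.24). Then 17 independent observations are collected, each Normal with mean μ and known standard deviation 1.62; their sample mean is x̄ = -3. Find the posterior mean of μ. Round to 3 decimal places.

Posterior mean ≈ -2.890

With known σ, the Normal prior is conjugate. Weight on the data is w = (n/σ²)/(n/σ² + 1/τ₀²) = 6.47767/(6.47767+0.650364) = 0.90876.
Posterior mean = w·x̄ + (1−w)·μ₀ = 0.90876·-3 + 0.091240·-1.79 = -2.890.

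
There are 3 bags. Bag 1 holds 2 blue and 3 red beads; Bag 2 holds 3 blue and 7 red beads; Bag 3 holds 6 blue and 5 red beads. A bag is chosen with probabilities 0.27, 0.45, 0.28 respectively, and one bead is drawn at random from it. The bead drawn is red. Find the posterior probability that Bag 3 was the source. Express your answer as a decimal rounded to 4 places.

Posterior probability ≈ 0.2106

Tabulate prior·likelihood by source: [1] prior 0.27, lik 0.6, product 0.1620; [2] prior 0.45, lik 0.7, product 0.3150; [3] prior 0.28, lik 0.4545, product 0.1273.
Normalizing constant = 0.60427; the posterior for Bag 3 is its product over the sum, 0.1273/0.60427 = 0.2106.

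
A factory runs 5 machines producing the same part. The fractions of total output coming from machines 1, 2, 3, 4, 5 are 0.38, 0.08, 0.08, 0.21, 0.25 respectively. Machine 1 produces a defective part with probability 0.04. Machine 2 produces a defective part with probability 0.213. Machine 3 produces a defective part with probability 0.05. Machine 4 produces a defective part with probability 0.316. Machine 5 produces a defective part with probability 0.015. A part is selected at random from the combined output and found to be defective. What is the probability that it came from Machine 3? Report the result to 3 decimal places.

Posterior probability ≈ 0.038

P(defective|M1) = 0.04; P(defective|M2) = 0.213; P(defective|M3) = 0.05; P(defective|M4) = 0.316; P(defective|M5) = 0.015.
Prior × likelihood for each source: 0.38·0.04=0.01520, 0.08·0.213=0.01704, 0.08·0.05=0.004000, 0.21·0.316=0.06636, 0.25·0.015=0.003750. Summing gives P(defective) = 0.10635.
P(Machine 3 | defective) = 0.004000 / 0.10635 = 0.038.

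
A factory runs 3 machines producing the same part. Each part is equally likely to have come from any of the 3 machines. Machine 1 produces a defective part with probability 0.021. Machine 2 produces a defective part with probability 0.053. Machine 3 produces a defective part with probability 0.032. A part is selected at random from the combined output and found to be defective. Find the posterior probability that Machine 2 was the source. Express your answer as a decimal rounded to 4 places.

P(defective|M1) = 0.021; P(defective|M2) = 0.053; P(defective|M3) = 0.032.
Prior × likelihood for each source: 0.333333·0.021=0.007000, 0.333333·0.053=0.01767, 0.333333·0.032=0.01067. Summing gives P(defective) = 0.035333.
P(Machine 2 | defective) = 0.01767 / 0.035333 = 0.5000.

Posterior probability ≈ 0.5000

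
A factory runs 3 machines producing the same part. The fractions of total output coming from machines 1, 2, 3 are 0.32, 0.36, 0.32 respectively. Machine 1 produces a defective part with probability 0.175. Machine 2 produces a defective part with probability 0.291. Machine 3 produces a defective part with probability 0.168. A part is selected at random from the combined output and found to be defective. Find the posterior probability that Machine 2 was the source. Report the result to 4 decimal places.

P(defective|M1) = 0.175; P(defective|M2) = 0.291; P(defective|M3) = 0.168.
Prior × likelihood for each source: 0.32·0.175=0.05600, 0.36·0.291=0.1048, 0.32·0.168=0.05376. Summing gives P(defective) = 0.21452.
P(Machine 2 | defective) = 0.1048 / 0.21452 = 0.4883.

Posterior probability ≈ 0.4883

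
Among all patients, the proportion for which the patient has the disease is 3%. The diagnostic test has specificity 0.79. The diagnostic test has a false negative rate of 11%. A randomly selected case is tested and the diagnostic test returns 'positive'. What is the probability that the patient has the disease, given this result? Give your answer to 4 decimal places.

Let H be the event that the patient has the disease. P(H) = 0.03, so P(¬H) = 0.97. With E the 'positive' result, P(E|H) = 0.89 and P(E|¬H) = 0.21.
P(E) = 0.89·0.03 + 0.21·0.97 = 0.026700 + 0.20370 = 0.23040.
By Bayes' theorem, P(H|E) = 0.026700 / 0.23040 = 0.1159.

P(H | E) ≈ 0.1159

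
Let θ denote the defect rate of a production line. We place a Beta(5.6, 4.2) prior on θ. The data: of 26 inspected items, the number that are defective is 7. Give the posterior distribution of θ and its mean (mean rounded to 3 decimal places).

Posterior: Beta(12.6, 23.2); mean ≈ 0.352

The binomial likelihood is conjugate to the Beta prior: with 7 successes and 19 failures, the posterior is Beta(5.6+7, 4.2+19) = Beta(12.6, 23.2).
E[θ | data] = 12.6/(12.6+23.2) = 0.352.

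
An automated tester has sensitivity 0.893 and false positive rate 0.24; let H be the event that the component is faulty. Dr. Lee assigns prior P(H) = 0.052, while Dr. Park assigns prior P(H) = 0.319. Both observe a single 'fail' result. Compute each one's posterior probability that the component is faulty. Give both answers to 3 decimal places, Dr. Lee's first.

Dr. Lee: 0.170; Dr. Park: 0.635

P('+'|H) = 0.893, P('+'|¬H) = 0.24.
Dr. Lee: numerator 0.893·0.052 = 0.046436; evidence = 0.046436+0.24·0.948 = 0.27396; posterior = 0.170.
Dr. Park: numerator 0.893·0.319 = 0.28487; evidence = 0.28487+0.24·0.681 = 0.44831; posterior = 0.635.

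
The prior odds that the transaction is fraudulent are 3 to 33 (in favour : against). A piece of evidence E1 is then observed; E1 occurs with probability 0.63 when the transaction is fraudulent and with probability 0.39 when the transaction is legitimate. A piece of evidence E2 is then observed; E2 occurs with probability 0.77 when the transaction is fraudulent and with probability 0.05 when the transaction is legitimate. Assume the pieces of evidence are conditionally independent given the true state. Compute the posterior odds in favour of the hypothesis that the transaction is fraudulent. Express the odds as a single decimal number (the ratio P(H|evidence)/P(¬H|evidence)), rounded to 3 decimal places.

Posterior odds ≈ 2.262

Prior odds = 3/33 = 0.090909.
Likelihood ratio for E1 = 0.63/0.39 = 1.6154.
Likelihood ratio for E2 = 0.77/0.05 = 15.400.
Posterior odds = prior odds × LR₁ × LR₂ = 2.2615.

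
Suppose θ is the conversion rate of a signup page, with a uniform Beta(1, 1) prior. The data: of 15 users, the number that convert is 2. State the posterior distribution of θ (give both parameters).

The binomial likelihood is conjugate to the Beta prior: with 2 successes and 13 failures, the posterior is Beta(1+2, 1+13) = Beta(3, 14).

Posterior: Beta(3, 14)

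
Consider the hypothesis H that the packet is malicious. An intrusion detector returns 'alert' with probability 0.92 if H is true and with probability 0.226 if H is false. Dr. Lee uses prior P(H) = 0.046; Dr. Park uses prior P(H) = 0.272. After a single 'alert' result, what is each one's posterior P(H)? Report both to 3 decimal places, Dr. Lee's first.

P('+'|H) = 0.92, P('+'|¬H) = 0.226.
Dr. Lee: numerator 0.92·0.046 = 0.042320; evidence = 0.042320+0.226·0.954 = 0.25792; posterior = 0.164.
Dr. Park: numerator 0.92·0.272 = 0.25024; evidence = 0.25024+0.226·0.728 = 0.41477; posterior = 0.603.

Dr. Lee: 0.164; Dr. Park: 0.603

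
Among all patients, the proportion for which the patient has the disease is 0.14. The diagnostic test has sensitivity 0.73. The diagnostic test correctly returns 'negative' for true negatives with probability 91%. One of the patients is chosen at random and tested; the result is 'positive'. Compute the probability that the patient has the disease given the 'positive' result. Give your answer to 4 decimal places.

Let H be the event that the patient has the disease. P(H) = 0.14, so P(¬H) = 0.86. With E the 'positive' result, P(E|H) = 0.73 and P(E|¬H) = 0.09.
P(E) = 0.73·0.14 + 0.09·0.86 = 0.10220 + 0.077400 = 0.17960.
By Bayes' theorem, P(H|E) = 0.10220 / 0.17960 = 0.5690.

P(H | E) ≈ 0.5690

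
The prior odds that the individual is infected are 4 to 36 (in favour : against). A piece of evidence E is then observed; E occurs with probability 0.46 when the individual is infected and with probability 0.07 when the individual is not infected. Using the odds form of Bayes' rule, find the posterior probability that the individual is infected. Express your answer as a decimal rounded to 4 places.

Prior odds = 4/36 = 0.11111. In log-odds, ln(0.11111) = -2.1972.
Add log likelihood ratio: ln(6.5714) = 1.8827.
Posterior log-odds = -0.31449, so posterior odds = exp(-0.31449) = 0.73016. Converting, P(H|E) = 0.73016/1.7302 = 0.4220.

Posterior probability ≈ 0.4220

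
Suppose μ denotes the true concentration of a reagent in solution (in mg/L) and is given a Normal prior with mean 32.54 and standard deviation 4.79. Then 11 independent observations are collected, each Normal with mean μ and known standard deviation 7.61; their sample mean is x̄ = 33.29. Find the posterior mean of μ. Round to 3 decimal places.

With known σ, the Normal prior is conjugate. Weight on the data is w = (n/σ²)/(n/σ² + 1/τ₀²) = 0.189943/(0.189943+0.0435842) = 0.81337.
Posterior mean = w·x̄ + (1−w)·μ₀ = 0.81337·33.29 + 0.18663·32.54 = 33.150.

Posterior mean ≈ 33.150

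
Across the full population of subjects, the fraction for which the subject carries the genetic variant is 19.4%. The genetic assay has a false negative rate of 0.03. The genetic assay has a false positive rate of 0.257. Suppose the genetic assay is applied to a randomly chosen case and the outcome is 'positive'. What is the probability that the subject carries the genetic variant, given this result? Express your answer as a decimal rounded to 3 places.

Let H be the event that the subject carries the genetic variant. P(H) = 0.194, so P(¬H) = 0.806. With E the 'positive' result, P(E|H) = 0.97 and P(E|¬H) = 0.257.
P(E) = 0.97·0.194 + 0.257·0.806 = 0.18818 + 0.20714 = 0.39532.
By Bayes' theorem, P(H|E) = 0.18818 / 0.39532 = 0.476.

P(H | E) ≈ 0.476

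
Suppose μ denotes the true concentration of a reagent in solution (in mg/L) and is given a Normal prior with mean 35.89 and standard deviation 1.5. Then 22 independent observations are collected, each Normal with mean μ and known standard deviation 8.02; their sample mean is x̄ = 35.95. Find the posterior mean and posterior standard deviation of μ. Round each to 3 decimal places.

With known σ, the Normal prior is conjugate. Weight on the data is w = (n/σ²)/(n/σ² + 1/τ₀²) = 0.342038/(0.342038+0.444444) = 0.43490.
Posterior mean = w·x̄ + (1−w)·μ₀ = 0.43490·35.95 + 0.56510·35.89 = 35.916. Posterior variance = 1/(0.342038+0.444444) = 1.27148, so SD = 1.128.

Posterior mean ≈ 35.916; posterior SD ≈ 1.128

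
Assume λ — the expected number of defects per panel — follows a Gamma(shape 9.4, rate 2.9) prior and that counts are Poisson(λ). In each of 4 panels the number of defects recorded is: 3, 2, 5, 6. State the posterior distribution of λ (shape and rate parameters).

The Poisson likelihood adds the total count to the shape and the number of exposure periods to the rate. Here ∑xᵢ = 16 and n = 4, so shape 9.4→25.4 and rate 2.9→6.9.

Posterior: Gamma(shape=25.4, rate=6.9)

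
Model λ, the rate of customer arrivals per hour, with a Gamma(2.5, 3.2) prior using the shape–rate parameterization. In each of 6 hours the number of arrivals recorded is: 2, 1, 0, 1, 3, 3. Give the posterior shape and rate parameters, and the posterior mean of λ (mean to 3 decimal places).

The Poisson likelihood adds the total count to the shape and the number of exposure periods to the rate. Here ∑xᵢ = 10 and n = 6, so shape 2.5→12.5 and rate 3.2→9.2.
E[λ | data] = 12.5/9.2 = 1.359.

Posterior: Gamma(shape=12.5, rate=9.2); mean ≈ 1.359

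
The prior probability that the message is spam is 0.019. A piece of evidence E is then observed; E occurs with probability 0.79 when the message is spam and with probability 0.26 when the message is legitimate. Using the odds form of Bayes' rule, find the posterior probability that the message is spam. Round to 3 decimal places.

Prior odds = 0.019/(1−0.019) = 0.019368.
Likelihood ratio for E = 0.79/0.26 = 3.0385.
Posterior odds = prior odds × LR = 0.058849.
Posterior probability = odds/(1+odds) = 0.058849/1.0588 = 0.056.

Posterior probability ≈ 0.056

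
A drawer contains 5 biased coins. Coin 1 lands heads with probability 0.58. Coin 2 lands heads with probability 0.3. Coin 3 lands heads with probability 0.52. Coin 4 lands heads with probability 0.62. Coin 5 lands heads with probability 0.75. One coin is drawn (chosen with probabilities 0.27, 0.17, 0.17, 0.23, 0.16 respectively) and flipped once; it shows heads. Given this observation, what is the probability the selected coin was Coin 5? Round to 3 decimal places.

Posterior probability ≈ 0.215

Tabulate prior·likelihood by source: [1] prior 0.27, lik 0.58, product 0.1566; [2] prior 0.17, lik 0.3, product 0.05100; [3] prior 0.17, lik 0.52, product 0.08840; [4] prior 0.23, lik 0.62, product 0.1426; [5] prior 0.16, lik 0.75, product 0.1200.
Normalizing constant = 0.55860; the posterior for Coin 5 is its product over the sum, 0.1200/0.55860 = 0.215.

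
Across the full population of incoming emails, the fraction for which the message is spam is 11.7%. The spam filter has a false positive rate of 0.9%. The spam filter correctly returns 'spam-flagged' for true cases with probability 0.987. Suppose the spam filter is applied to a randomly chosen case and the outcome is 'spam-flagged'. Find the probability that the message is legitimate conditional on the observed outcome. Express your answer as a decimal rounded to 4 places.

Let H be the event that the message is spam. P(H) = 0.117, so P(¬H) = 0.883. With E the 'spam-flagged' result, P(E|H) = 0.987 and P(E|¬H) = 0.009.
P(E) = 0.987·0.117 + 0.009·0.883 = 0.11548 + 0.0079470 = 0.12343.
By Bayes' theorem, P(H|E) = 0.11548 / 0.12343 = 0.9356. Hence P(¬H|E) = 1 − 0.9356 = 0.0644.

P(¬H | E) ≈ 0.0644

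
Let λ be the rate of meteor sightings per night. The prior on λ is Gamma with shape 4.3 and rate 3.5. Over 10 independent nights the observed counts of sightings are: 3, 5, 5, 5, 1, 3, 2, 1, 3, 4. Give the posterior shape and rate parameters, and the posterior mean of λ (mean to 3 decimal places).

Total count ∑xᵢ = 32 over n = 10 nights.
Gamma is conjugate to the Poisson likelihood: posterior is Gamma(shape = 4.3+32 = 36.3, rate = 3.5+10 = 13.5).
E[λ | data] = 36.3/13.5 = 2.689.

Posterior: Gamma(shape=36.3, rate=13.5); mean ≈ 2.689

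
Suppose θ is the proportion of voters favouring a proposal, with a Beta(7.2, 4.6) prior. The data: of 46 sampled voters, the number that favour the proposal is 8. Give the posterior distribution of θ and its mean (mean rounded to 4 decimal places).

The binomial likelihood is conjugate to the Beta prior: with 8 successes and 38 failures, the posterior is Beta(7.2+8, 4.6+38) = Beta(15.2, 42.6).
E[θ | data] = 15.2/(15.2+42.6) = 0.2630.

Posterior: Beta(15.2, 42.6); mean ≈ 0.2630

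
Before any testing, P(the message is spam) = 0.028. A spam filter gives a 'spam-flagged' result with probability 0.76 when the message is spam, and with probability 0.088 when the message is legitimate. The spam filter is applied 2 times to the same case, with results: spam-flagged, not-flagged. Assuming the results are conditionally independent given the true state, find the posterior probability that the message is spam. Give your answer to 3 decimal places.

Let H be the event that the message is spam; start with P(H) = 0.028. P('spam-flagged'|H) = 0.76, P('spam-flagged'|¬H) = 0.088.
Update on result 1 ('spam-flagged'): P(H) ← 0.76·0.0280 / (0.76·0.0280 + 0.088·0.9720) = 0.021280/0.10682 = 0.1992.
Update on result 2 ('not-flagged'): P(H) ← 0.24·0.1992 / (0.24·0.1992 + 0.912·0.8008) = 0.047813/0.77812 = 0.0614.

Posterior P(H) ≈ 0.061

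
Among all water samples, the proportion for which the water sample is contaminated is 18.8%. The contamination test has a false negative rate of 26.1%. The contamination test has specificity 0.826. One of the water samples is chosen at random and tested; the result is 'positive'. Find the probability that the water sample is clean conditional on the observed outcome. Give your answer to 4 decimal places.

P(¬H | E) ≈ 0.5042

Write H for 'the water sample is contaminated'. Prior odds H:¬H = 0.188/0.812 = 0.23153. For the 'positive' outcome, the likelihood ratio is 0.739/0.174 = 4.2471.
Posterior odds = 0.23153 × 4.2471 = 0.98332, so P(H|E) = 0.98332/(1+0.98332) = 0.4958. Then P(¬H|E) = 1 − 0.4958 = 0.5042.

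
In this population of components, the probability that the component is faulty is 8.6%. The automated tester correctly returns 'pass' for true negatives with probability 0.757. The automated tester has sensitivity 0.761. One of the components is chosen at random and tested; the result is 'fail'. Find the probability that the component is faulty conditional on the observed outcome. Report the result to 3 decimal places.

Write H for 'the component is faulty'. Prior odds H:¬H = 0.086/0.914 = 0.094092. For the 'fail' outcome, the likelihood ratio is 0.761/0.243 = 3.1317.
Posterior odds = 0.094092 × 3.1317 = 0.29467, so P(H|E) = 0.29467/(1+0.29467) = 0.228.

P(H | E) ≈ 0.228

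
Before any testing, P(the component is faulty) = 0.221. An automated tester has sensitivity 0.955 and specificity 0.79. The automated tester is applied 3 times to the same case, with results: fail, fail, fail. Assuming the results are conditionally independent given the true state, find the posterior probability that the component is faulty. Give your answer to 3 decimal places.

Let H be the event that the component is faulty; start with P(H) = 0.221. P('fail'|H) = 0.955, P('fail'|¬H) = 0.21.
Update on result 1 ('fail'): P(H) ← 0.955·0.2210 / (0.955·0.2210 + 0.21·0.7790) = 0.21105/0.37465 = 0.5633.
Update on result 2 ('fail'): P(H) ← 0.955·0.5633 / (0.955·0.5633 + 0.21·0.4367) = 0.53800/0.62969 = 0.8544.
Update on result 3 ('fail'): P(H) ← 0.955·0.8544 / (0.955·0.8544 + 0.21·0.1456) = 0.81593/0.84651 = 0.9639.

Posterior P(H) ≈ 0.964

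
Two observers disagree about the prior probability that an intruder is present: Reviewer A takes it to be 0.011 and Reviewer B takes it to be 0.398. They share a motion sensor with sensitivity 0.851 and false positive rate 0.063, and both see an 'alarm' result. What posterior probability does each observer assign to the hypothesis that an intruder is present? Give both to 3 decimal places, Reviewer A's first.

Reviewer A: 0.131; Reviewer B: 0.899

P('+'|H) = 0.851, P('+'|¬H) = 0.063.
Reviewer A: numerator 0.851·0.011 = 0.0093610; evidence = 0.0093610+0.063·0.989 = 0.071668; posterior = 0.131.
Reviewer B: numerator 0.851·0.398 = 0.33870; evidence = 0.33870+0.063·0.602 = 0.37662; posterior = 0.899.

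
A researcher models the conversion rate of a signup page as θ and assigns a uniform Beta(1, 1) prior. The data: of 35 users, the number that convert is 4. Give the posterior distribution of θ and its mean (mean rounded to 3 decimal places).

Posterior: Beta(5, 32); mean ≈ 0.135

The binomial likelihood is conjugate to the Beta prior: with 4 successes and 31 failures, the posterior is Beta(1+4, 1+31) = Beta(5, 32).
Posterior mean = α/(α+β) = 5/37 = 0.135.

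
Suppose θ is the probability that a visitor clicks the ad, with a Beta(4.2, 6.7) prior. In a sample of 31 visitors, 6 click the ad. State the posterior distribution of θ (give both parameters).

The binomial likelihood is conjugate to the Beta prior: with 6 successes and 25 failures, the posterior is Beta(4.2+6, 6.7+25) = Beta(10.2, 31.7).

Posterior: Beta(10.2, 31.7)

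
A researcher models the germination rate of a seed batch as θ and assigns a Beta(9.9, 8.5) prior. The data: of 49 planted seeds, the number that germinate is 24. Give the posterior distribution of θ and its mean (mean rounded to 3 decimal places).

Observing 24 successes and 25 failures updates Beta(9.9, 8.5) by adding the success and failure counts to the two shape parameters: α = 9.9+24 = 33.9, β = 8.5+25 = 33.5.
Posterior mean = α/(α+β) = 33.9/67.4 = 0.503.

Posterior: Beta(33.9, 33.5); mean ≈ 0.503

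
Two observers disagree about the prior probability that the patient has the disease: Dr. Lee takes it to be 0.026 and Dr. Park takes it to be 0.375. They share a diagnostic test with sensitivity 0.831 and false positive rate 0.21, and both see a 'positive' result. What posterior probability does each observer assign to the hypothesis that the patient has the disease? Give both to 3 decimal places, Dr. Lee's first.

P('+'|H) = 0.831, P('+'|¬H) = 0.21.
Dr. Lee: numerator 0.831·0.026 = 0.021606; evidence = 0.021606+0.21·0.974 = 0.22615; posterior = 0.096.
Dr. Park: numerator 0.831·0.375 = 0.31162; evidence = 0.31162+0.21·0.625 = 0.44288; posterior = 0.704.

Dr. Lee: 0.096; Dr. Park: 0.704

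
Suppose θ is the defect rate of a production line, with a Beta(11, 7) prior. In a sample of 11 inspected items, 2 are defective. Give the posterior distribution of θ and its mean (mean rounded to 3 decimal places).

The binomial likelihood is conjugate to the Beta prior: with 2 successes and 9 failures, the posterior is Beta(11+2, 7+9) = Beta(13, 16).
Posterior mean = α/(α+β) = 13/29 = 0.448.

Posterior: Beta(13, 16); mean ≈ 0.448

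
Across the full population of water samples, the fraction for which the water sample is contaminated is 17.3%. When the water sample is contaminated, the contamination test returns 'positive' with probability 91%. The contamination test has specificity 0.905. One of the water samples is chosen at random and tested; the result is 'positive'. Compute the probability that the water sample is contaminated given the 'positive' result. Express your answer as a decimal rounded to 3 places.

Write H for 'the water sample is contaminated'. Prior odds H:¬H = 0.173/0.827 = 0.20919. For the 'positive' outcome, the likelihood ratio is 0.91/0.095 = 9.5789.
Posterior odds = 0.20919 × 9.5789 = 2.0038, so P(H|E) = 2.0038/(1+2.0038) = 0.667.

P(H | E) ≈ 0.667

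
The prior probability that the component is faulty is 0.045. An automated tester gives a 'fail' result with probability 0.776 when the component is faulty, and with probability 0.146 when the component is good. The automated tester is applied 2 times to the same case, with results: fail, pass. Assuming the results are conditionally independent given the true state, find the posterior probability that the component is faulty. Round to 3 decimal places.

Posterior P(H) ≈ 0.062

Let H be the event that the component is faulty; start with P(H) = 0.045. P('fail'|H) = 0.776, P('fail'|¬H) = 0.146.
Update on result 1 ('fail'): P(H) ← 0.776·0.0450 / (0.776·0.0450 + 0.146·0.9550) = 0.034920/0.17435 = 0.2003.
Update on result 2 ('pass'): P(H) ← 0.224·0.2003 / (0.224·0.2003 + 0.854·0.7997) = 0.044864/0.72782 = 0.0616.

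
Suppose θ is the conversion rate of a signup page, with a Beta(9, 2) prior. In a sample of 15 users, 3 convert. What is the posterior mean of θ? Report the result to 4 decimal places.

Observing 3 successes and 12 failures updates Beta(9, 2) by adding the success and failure counts to the two shape parameters: α = 9+3 = 12, β = 2+12 = 14.
E[θ | data] = 12/(12+14) = 0.4615.

Posterior mean ≈ 0.4615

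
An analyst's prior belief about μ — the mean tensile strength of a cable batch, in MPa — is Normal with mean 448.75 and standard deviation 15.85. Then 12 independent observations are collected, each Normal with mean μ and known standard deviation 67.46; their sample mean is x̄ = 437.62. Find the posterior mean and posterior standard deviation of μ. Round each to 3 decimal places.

Posterior mean ≈ 444.315; posterior SD ≈ 12.293

With known σ, the Normal prior is conjugate. Weight on the data is w = (n/σ²)/(n/σ² + 1/τ₀²) = 0.00263687/(0.00263687+0.00398054) = 0.39847.
Posterior mean = w·x̄ + (1−w)·μ₀ = 0.39847·437.62 + 0.60153·448.75 = 444.315. Posterior variance = 1/(0.00263687+0.00398054) = 151.117, so SD = 12.293.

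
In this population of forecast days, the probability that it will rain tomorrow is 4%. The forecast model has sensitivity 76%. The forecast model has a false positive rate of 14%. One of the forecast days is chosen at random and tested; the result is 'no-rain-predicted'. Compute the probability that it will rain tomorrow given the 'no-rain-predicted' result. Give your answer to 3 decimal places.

Let H be the event that it will rain tomorrow. P(H) = 0.04, so P(¬H) = 0.96. With E the 'no-rain-predicted' result, P(E|H) = 0.24 and P(E|¬H) = 0.86.
P(E) = 0.24·0.04 + 0.86·0.96 = 0.0096000 + 0.82560 = 0.83520.
By Bayes' theorem, P(H|E) = 0.0096000 / 0.83520 = 0.011.

P(H | E) ≈ 0.011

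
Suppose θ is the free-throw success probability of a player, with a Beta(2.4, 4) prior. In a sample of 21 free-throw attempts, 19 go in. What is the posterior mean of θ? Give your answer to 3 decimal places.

Posterior mean ≈ 0.781

Observing 19 successes and 2 failures updates Beta(2.4, 4) by adding the success and failure counts to the two shape parameters: α = 2.4+19 = 21.4, β = 4+2 = 6.
Posterior mean = α/(α+β) = 21.4/27.4 = 0.781.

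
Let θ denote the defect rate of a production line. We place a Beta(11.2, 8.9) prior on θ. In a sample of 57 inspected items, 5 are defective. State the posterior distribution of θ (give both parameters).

Posterior: Beta(16.2, 60.9)

Observing 5 successes and 52 failures updates Beta(11.2, 8.9) by adding the success and failure counts to the two shape parameters: α = 11.2+5 = 16.2, β = 8.9+52 = 60.9.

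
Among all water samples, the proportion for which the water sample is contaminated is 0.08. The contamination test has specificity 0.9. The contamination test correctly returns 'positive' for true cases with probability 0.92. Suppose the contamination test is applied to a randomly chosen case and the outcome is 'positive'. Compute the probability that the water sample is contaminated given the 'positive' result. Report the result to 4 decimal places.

Write H for 'the water sample is contaminated'. Prior odds H:¬H = 0.08/0.92 = 0.086957. For the 'positive' outcome, the likelihood ratio is 0.92/0.1 = 9.2000.
Posterior odds = 0.086957 × 9.2000 = 0.80000, so P(H|E) = 0.80000/(1+0.80000) = 0.4444.

P(H | E) ≈ 0.4444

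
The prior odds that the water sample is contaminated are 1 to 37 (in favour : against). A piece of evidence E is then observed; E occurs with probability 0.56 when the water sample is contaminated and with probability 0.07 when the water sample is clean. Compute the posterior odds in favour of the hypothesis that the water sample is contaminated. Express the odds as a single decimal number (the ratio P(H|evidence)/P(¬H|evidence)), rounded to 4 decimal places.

Posterior odds ≈ 0.2162

Prior odds = 1/37 = 0.027027. In log-odds, ln(0.027027) = -3.6109.
Add log likelihood ratio: ln(8.0000) = 2.0794.
Posterior log-odds = -1.5315, so posterior odds = exp(-1.5315) = 0.21622.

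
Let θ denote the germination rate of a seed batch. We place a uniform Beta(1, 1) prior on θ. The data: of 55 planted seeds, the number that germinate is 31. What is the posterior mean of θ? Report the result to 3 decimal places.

The binomial likelihood is conjugate to the Beta prior: with 31 successes and 24 failures, the posterior is Beta(1+31, 1+24) = Beta(32, 25).
Posterior mean = α/(α+β) = 32/57 = 0.561.

Posterior mean ≈ 0.561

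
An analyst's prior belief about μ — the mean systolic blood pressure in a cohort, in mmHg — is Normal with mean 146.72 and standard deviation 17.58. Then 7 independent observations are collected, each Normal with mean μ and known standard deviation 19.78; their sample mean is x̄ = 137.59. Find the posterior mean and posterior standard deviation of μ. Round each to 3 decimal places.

With known σ, the Normal prior is conjugate. Weight on the data is w = (n/σ²)/(n/σ² + 1/τ₀²) = 0.0178914/(0.0178914+0.00323566) = 0.84685.
Posterior mean = w·x̄ + (1−w)·μ₀ = 0.84685·137.59 + 0.15315·146.72 = 138.988. Posterior variance = 1/(0.0178914+0.00323566) = 47.3326, so SD = 6.880.

Posterior mean ≈ 138.988; posterior SD ≈ 6.880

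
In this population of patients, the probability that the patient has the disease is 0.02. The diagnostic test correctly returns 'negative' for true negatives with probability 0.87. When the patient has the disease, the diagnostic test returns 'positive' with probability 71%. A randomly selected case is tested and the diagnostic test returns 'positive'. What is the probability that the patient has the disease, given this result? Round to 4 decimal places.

Write H for 'the patient has the disease'. Prior odds H:¬H = 0.02/0.98 = 0.020408. For the 'positive' outcome, the likelihood ratio is 0.71/0.13 = 5.4615.
Posterior odds = 0.020408 × 5.4615 = 0.11146, so P(H|E) = 0.11146/(1+0.11146) = 0.1003.

P(H | E) ≈ 0.1003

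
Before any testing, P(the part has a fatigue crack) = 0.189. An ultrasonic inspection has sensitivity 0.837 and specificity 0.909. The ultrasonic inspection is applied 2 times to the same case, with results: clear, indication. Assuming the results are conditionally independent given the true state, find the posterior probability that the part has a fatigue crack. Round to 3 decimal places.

Posterior P(H) ≈ 0.278

With H the event that the part has a fatigue crack, the joint likelihood of the observed sequence is P(data|H) = 0.163·0.837 = 0.13643 and P(data|¬H) = 0.909·0.091 = 0.082719.
Bayes: P(H|data) = 0.189·0.13643 / (0.189·0.13643 + 0.811·0.082719) = 0.025785/0.092871 = 0.2776.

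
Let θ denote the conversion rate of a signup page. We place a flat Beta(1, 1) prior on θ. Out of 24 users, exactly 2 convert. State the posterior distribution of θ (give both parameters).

The binomial likelihood is conjugate to the Beta prior: with 2 successes and 22 failures, the posterior is Beta(1+2, 1+22) = Beta(3, 23).

Posterior: Beta(3, 23)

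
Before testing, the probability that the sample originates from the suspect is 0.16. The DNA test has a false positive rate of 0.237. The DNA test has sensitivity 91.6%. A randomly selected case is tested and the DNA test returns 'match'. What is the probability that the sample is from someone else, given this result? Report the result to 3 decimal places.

P(¬H | E) ≈ 0.576

Let H be the event that the sample originates from the suspect. P(H) = 0.16, so P(¬H) = 0.84. With E the 'match' result, P(E|H) = 0.916 and P(E|¬H) = 0.237.
P(E) = 0.916·0.16 + 0.237·0.84 = 0.14656 + 0.19908 = 0.34564.
By Bayes' theorem, P(H|E) = 0.14656 / 0.34564 = 0.424. Hence P(¬H|E) = 1 − 0.424 = 0.576.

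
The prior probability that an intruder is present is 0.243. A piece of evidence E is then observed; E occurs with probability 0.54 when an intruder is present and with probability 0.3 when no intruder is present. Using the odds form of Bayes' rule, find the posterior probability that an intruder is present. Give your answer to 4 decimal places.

Posterior probability ≈ 0.3662

Prior odds = 0.243/(1−0.243) = 0.32100.
Likelihood ratio for E = 0.54/0.3 = 1.8000.
Posterior odds = prior odds × LR = 0.57781.
Posterior probability = odds/(1+odds) = 0.57781/1.5778 = 0.3662.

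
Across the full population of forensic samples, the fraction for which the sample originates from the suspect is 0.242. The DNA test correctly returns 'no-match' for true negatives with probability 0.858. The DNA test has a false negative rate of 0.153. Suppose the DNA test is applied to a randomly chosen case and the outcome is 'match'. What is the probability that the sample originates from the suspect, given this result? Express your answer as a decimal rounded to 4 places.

Write H for 'the sample originates from the suspect'. Prior odds H:¬H = 0.242/0.758 = 0.31926. For the 'match' outcome, the likelihood ratio is 0.847/0.142 = 5.9648.
Posterior odds = 0.31926 × 5.9648 = 1.9043, so P(H|E) = 1.9043/(1+1.9043) = 0.6557.

P(H | E) ≈ 0.6557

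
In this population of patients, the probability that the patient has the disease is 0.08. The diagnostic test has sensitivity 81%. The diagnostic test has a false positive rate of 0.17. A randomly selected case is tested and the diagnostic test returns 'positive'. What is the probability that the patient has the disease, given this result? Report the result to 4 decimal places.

P(H | E) ≈ 0.2929

Write H for 'the patient has the disease'. Prior odds H:¬H = 0.08/0.92 = 0.086957. For the 'positive' outcome, the likelihood ratio is 0.81/0.17 = 4.7647.
Posterior odds = 0.086957 × 4.7647 = 0.41432, so P(H|E) = 0.41432/(1+0.41432) = 0.2929.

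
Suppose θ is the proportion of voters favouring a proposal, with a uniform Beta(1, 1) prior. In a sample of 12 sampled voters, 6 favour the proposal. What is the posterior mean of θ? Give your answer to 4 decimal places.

Posterior mean ≈ 0.5000

Observing 6 successes and 6 failures updates Beta(1, 1) by adding the success and failure counts to the two shape parameters: α = 1+6 = 7, β = 1+6 = 7.
Posterior mean = α/(α+β) = 7/14 = 0.5000.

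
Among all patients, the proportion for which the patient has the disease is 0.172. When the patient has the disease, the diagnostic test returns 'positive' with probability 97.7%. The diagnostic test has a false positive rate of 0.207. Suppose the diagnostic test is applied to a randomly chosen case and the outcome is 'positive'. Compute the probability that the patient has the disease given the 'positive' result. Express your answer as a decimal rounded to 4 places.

P(H | E) ≈ 0.4951

Let H be the event that the patient has the disease. P(H) = 0.172, so P(¬H) = 0.828. With E the 'positive' result, P(E|H) = 0.977 and P(E|¬H) = 0.207.
P(E) = 0.977·0.172 + 0.207·0.828 = 0.16804 + 0.17140 = 0.33944.
By Bayes' theorem, P(H|E) = 0.16804 / 0.33944 = 0.4951.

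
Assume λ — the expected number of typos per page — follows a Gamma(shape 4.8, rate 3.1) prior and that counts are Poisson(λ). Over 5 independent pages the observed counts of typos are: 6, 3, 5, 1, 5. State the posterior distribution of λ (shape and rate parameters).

Posterior: Gamma(shape=24.8, rate=8.1)

Total count ∑xᵢ = 20 over n = 5 pages.
Gamma is conjugate to the Poisson likelihood: posterior is Gamma(shape = 4.8+20 = 24.8, rate = 3.1+5 = 8.1).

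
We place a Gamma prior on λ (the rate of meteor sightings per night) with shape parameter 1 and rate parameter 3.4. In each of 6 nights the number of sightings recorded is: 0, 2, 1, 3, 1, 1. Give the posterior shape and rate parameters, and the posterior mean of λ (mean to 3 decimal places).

Posterior: Gamma(shape=9, rate=9.4); mean ≈ 0.957

The Poisson likelihood adds the total count to the shape and the number of exposure periods to the rate. Here ∑xᵢ = 8 and n = 6, so shape 1→9 and rate 3.4→9.4.
E[λ | data] = 9/9.4 = 0.957.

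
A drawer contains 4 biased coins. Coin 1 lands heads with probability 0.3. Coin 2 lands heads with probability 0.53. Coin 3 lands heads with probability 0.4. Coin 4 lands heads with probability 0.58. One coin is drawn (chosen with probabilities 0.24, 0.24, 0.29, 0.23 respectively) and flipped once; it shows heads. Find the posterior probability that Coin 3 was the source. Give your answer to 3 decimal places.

P(heads|C1) = 0.3; P(heads|C2) = 0.53; P(heads|C3) = 0.4; P(heads|C4) = 0.58.
Prior × likelihood for each source: 0.24·0.3=0.07200, 0.24·0.53=0.1272, 0.29·0.4=0.1160, 0.23·0.58=0.1334. Summing gives P(heads) = 0.44860.
P(Coin 3 | heads) = 0.1160 / 0.44860 = 0.259.

Posterior probability ≈ 0.259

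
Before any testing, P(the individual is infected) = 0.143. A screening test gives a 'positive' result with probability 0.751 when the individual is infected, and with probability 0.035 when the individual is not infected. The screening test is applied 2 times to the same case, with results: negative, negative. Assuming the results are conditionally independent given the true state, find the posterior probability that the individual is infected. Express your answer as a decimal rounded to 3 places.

Let H be the event that the individual is infected; start with P(H) = 0.143. P('positive'|H) = 0.751, P('positive'|¬H) = 0.035.
Update on result 1 ('negative'): P(H) ← 0.249·0.1430 / (0.249·0.1430 + 0.965·0.8570) = 0.035607/0.86261 = 0.0413.
Update on result 2 ('negative'): P(H) ← 0.249·0.0413 / (0.249·0.0413 + 0.965·0.9587) = 0.010278/0.93544 = 0.0110.

Posterior P(H) ≈ 0.011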